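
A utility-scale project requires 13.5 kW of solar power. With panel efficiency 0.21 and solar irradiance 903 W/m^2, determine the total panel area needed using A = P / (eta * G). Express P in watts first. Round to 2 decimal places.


Convert target power to watts: P = 13.5 * 1000 = 13500.0 W
Compute denominator: eta * G = 0.21 * 903 = 189.63
Required area A = P / (eta * G) = 13500.0 / 189.63
A = 71.19 m^2

71.19


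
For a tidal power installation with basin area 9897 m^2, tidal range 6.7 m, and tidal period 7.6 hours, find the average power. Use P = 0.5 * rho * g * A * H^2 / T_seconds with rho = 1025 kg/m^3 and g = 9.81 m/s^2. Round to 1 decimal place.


Convert period to seconds: T = 7.6 * 3600 = 27360.0 s
H^2 = 6.7^2 = 44.89
P = 0.5 * rho * g * A * H^2 / T
P = 0.5 * 1025 * 9.81 * 9897 * 44.89 / 27360.0
P = 81639.4 W

81639.4


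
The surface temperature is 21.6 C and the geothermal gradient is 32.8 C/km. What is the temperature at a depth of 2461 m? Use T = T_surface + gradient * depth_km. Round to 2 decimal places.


Convert depth to km: 2461 / 1000 = 2.461 km
Temperature increase = gradient * depth_km = 32.8 * 2.461 = 80.72 C
Temperature at depth = T_surface + delta_T = 21.6 + 80.72
T = 102.32 C

102.32


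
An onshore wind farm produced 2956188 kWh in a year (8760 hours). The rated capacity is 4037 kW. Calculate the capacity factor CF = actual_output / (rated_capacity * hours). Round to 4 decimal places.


Capacity factor = actual output / maximum possible output
Maximum possible = rated * hours = 4037 * 8760 = 35364120 kWh
CF = 2956188 / 35364120
CF = 0.0836

0.0836


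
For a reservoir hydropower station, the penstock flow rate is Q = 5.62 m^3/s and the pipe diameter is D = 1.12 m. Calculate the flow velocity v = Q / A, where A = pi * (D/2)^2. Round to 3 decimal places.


Compute pipe cross-sectional area:
  A = pi * (D/2)^2 = pi * (1.12/2)^2 = 0.9852 m^2
Calculate velocity:
  v = Q / A = 5.62 / 0.9852
  v = 5.704 m/s

5.704


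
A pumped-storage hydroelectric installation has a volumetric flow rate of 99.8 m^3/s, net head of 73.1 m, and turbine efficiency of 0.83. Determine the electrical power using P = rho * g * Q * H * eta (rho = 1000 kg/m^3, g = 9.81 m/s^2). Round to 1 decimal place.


Apply the hydropower formula P = rho * g * Q * H * eta
rho * g = 1000 * 9.81 = 9810.0
P = 9810.0 * 99.8 * 73.1 * 0.83
P = 59401172.6 W

59401172.6


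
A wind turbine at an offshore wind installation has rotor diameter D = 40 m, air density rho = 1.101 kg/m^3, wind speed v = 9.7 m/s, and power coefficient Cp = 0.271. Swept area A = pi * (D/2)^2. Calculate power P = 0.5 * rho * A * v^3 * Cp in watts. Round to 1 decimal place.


Step 1 -- Compute swept area:
  A = pi * (D/2)^2 = pi * (40/2)^2 = 1256.64 m^2
Step 2 -- Apply wind power equation:
  P = 0.5 * rho * A * v^3 * Cp
  v^3 = 9.7^3 = 912.673
  P = 0.5 * 1.101 * 1256.64 * 912.673 * 0.271
  P = 171100.7 W

171100.7


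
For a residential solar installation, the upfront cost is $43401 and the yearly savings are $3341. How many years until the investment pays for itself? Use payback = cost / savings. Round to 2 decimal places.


Simple payback period = initial cost / annual savings
Payback = 43401 / 3341
Payback = 12.99 years

12.99


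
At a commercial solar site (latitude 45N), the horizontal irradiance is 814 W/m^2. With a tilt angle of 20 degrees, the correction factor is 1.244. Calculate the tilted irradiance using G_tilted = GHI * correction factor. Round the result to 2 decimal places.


Identify the given values:
  GHI = 814 W/m^2, tilt correction factor = 1.244
Apply the formula G_tilted = GHI * factor:
  G_tilted = 814 * 1.244
  G_tilted = 1012.62 W/m^2

1012.62


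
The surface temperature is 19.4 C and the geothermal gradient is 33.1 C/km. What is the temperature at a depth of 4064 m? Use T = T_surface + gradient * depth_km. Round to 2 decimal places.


Convert depth to km: 4064 / 1000 = 4.064 km
Temperature increase = gradient * depth_km = 33.1 * 4.064 = 134.52 C
Temperature at depth = T_surface + delta_T = 19.4 + 134.52
T = 153.92 C

153.92


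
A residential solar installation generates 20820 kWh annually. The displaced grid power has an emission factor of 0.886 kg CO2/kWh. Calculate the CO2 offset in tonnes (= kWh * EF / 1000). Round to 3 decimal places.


CO2 offset in kg = generation * emission_factor
CO2 offset = 20820 * 0.886 = 18446.52 kg
Convert to tonnes:
  CO2 offset = 18446.52 / 1000 = 18.447 tonnes

18.447


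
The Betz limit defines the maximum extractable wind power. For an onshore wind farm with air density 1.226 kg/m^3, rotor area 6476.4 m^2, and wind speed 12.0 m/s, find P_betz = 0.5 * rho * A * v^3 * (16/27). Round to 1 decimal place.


The Betz coefficient Cp_max = 16/27 = 0.5926
v^3 = 12.0^3 = 1728.0
P_betz = 0.5 * rho * A * v^3 * Cp_max
P_betz = 0.5 * 1.226 * 6476.4 * 1728.0 * 0.5926
P_betz = 4065314.0 W

4065314.0


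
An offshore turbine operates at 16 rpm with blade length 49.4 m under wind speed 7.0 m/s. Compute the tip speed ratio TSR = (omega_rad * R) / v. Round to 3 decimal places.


Convert rotational speed to rad/s:
  omega = 16 * 2 * pi / 60 = 1.6755 rad/s
Compute tip speed:
  v_tip = omega * R = 1.6755 * 49.4 = 82.77 m/s
Tip speed ratio:
  TSR = v_tip / v_wind = 82.77 / 7.0 = 11.824

11.824


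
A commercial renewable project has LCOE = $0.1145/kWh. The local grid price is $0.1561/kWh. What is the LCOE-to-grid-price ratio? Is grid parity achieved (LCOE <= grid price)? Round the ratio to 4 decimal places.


Compare LCOE to grid price:
  LCOE = $0.1145/kWh, Grid price = $0.1561/kWh
  Ratio = LCOE / grid_price = 0.1145 / 0.1561 = 0.7335
  Grid parity achieved (ratio <= 1)? yes

0.7335


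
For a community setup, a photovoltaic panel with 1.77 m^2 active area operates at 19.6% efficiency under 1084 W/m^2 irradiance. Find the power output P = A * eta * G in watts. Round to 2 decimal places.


Use the solar power formula P = A * eta * G.
Given: A = 1.77 m^2, eta = 0.196, G = 1084 W/m^2
P = 1.77 * 0.196 * 1084
P = 376.06 W

376.06


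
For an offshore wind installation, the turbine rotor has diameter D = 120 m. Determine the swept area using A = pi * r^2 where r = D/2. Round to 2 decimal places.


Compute the rotor radius:
  r = D / 2 = 120 / 2 = 60.0 m
Calculate swept area:
  A = pi * r^2 = pi * 60.0^2
  A = 11309.73 m^2

11309.73


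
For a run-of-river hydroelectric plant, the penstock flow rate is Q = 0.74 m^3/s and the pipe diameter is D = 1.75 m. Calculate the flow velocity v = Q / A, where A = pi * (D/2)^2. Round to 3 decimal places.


Compute pipe cross-sectional area:
  A = pi * (D/2)^2 = pi * (1.75/2)^2 = 2.4053 m^2
Calculate velocity:
  v = Q / A = 0.74 / 2.4053
  v = 0.308 m/s

0.308


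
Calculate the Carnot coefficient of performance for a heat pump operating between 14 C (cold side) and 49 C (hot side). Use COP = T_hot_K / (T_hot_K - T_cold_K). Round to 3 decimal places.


Convert to Kelvin:
  T_hot = 49 + 273.15 = 322.15 K
  T_cold = 14 + 273.15 = 287.15 K
Apply Carnot COP formula:
  COP = T_hot_K / (T_hot_K - T_cold_K) = 322.15 / 35.0
  COP = 9.204

9.204


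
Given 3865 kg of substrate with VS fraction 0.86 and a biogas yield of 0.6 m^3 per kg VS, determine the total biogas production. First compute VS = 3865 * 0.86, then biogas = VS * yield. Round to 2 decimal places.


Compute volatile solids:
  VS = mass * VS_fraction = 3865 * 0.86 = 3323.9 kg
Calculate biogas volume:
  Biogas = VS * specific_yield = 3323.9 * 0.6
  Biogas = 1994.34 m^3

1994.34


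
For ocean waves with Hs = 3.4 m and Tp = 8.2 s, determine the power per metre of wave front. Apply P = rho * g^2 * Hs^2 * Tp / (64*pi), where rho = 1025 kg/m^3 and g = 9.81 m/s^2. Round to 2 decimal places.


Apply wave power formula:
  g^2 = 9.81^2 = 96.2361
  Hs^2 = 3.4^2 = 11.56
  Numerator = rho * g^2 * Hs^2 * Tp = 1025 * 96.2361 * 11.56 * 8.2 = 9350472.7
  Denominator = 64 * pi = 201.0619
  P = 9350472.7 / 201.0619 = 46505.44 W/m

46505.44


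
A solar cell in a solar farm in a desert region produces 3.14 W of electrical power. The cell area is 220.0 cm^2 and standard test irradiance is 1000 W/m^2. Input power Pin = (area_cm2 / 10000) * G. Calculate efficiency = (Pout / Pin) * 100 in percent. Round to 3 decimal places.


First compute the input power:
  Pin = area_cm2 / 10000 * G = 220.0 / 10000 * 1000 = 22.0 W
Then compute efficiency:
  Efficiency = (Pout / Pin) * 100 = (3.14 / 22.0) * 100
  Efficiency = 14.273%

14.273


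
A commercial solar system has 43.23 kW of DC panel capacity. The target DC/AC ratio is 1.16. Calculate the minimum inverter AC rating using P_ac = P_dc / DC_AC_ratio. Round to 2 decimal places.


The inverter AC capacity is determined by the DC/AC ratio.
Given: P_dc = 43.23 kW, DC/AC ratio = 1.16
P_ac = P_dc / ratio = 43.23 / 1.16
P_ac = 37.27 kW

37.27


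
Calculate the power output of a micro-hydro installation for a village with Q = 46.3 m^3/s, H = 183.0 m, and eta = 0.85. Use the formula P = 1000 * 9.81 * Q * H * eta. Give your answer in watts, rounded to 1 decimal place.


Apply the hydropower formula P = rho * g * Q * H * eta
rho * g = 1000 * 9.81 = 9810.0
P = 9810.0 * 46.3 * 183.0 * 0.85
P = 70651276.7 W

70651276.7


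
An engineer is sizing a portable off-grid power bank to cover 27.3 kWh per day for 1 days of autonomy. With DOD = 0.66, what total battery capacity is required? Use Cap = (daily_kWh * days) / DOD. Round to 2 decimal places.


Total energy needed = daily * days = 27.3 * 1 = 27.3 kWh
Account for depth of discharge:
  Cap = total_energy / DOD = 27.3 / 0.66
  Cap = 41.36 kWh

41.36


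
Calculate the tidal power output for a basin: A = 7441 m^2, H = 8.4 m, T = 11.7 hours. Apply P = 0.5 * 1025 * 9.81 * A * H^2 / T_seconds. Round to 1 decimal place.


Convert period to seconds: T = 11.7 * 3600 = 42120.0 s
H^2 = 8.4^2 = 70.56
P = 0.5 * rho * g * A * H^2 / T
P = 0.5 * 1025 * 9.81 * 7441 * 70.56 / 42120.0
P = 62670.7 W

62670.7


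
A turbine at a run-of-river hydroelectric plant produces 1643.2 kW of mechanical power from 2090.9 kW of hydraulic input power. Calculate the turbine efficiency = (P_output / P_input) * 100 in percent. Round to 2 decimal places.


Turbine efficiency = (output power / input power) * 100
eta = (1643.2 / 2090.9) * 100
eta = 78.59%

78.59


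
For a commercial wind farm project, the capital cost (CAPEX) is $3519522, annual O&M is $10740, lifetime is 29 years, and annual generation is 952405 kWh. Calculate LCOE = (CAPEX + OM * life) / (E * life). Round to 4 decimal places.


Total cost = CAPEX + OM * lifetime = 3519522 + 10740 * 29 = 3519522 + 311460 = 3830982
Total generation = annual * lifetime = 952405 * 29 = 27619745 kWh
LCOE = 3830982 / 27619745
LCOE = 0.1387 $/kWh

0.1387


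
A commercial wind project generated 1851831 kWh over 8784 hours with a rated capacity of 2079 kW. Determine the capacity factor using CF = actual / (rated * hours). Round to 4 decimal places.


Capacity factor = actual output / maximum possible output
Maximum possible = rated * hours = 2079 * 8784 = 18261936 kWh
CF = 1851831 / 18261936
CF = 0.1014

0.1014


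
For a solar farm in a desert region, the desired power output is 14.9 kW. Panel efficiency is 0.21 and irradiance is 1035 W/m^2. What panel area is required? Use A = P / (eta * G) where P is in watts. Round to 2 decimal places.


Convert target power to watts: P = 14.9 * 1000 = 14900.0 W
Compute denominator: eta * G = 0.21 * 1035 = 217.35
Required area A = P / (eta * G) = 14900.0 / 217.35
A = 68.55 m^2

68.55


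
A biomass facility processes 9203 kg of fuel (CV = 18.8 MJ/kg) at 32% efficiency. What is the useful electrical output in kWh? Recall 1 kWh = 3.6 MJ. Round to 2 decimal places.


Total energy = mass * CV = 9203 * 18.8 = 173016.4 MJ
Useful energy = total * eta = 173016.4 * 0.32 = 55365.25 MJ
Convert to kWh: 55365.25 / 3.6
Useful energy = 15379.24 kWh

15379.24


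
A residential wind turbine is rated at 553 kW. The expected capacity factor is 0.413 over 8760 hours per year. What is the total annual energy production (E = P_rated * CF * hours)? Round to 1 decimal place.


Annual energy = rated_kW * capacity_factor * hours_per_year
Given: P_rated = 553 kW, CF = 0.413, hours = 8760
E = 553 * 0.413 * 8760
E = 2000687.6 kWh

2000687.6


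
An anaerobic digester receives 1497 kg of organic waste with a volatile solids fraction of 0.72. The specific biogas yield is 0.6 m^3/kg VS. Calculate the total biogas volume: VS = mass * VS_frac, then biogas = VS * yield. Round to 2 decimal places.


Compute volatile solids:
  VS = mass * VS_fraction = 1497 * 0.72 = 1077.84 kg
Calculate biogas volume:
  Biogas = VS * specific_yield = 1077.84 * 0.6
  Biogas = 646.70 m^3

646.70


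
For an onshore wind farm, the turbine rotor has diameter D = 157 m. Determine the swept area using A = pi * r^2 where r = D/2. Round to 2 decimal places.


Compute the rotor radius:
  r = D / 2 = 157 / 2 = 78.5 m
Calculate swept area:
  A = pi * r^2 = pi * 78.5^2
  A = 19359.28 m^2

19359.28


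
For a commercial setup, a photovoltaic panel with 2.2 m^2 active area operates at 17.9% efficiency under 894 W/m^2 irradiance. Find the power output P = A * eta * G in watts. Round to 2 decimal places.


Use the solar power formula P = A * eta * G.
Given: A = 2.2 m^2, eta = 0.179, G = 894 W/m^2
P = 2.2 * 0.179 * 894
P = 352.06 W

352.06


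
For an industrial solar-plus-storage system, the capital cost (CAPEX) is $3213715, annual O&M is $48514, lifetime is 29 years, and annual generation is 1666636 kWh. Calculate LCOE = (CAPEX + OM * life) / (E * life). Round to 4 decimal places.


Total cost = CAPEX + OM * lifetime = 3213715 + 48514 * 29 = 3213715 + 1406906 = 4620621
Total generation = annual * lifetime = 1666636 * 29 = 48332444 kWh
LCOE = 4620621 / 48332444
LCOE = 0.0956 $/kWh

0.0956


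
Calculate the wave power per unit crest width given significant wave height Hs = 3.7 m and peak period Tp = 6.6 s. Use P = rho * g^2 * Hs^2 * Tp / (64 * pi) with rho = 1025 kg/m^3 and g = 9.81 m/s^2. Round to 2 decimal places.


Apply wave power formula:
  g^2 = 9.81^2 = 96.2361
  Hs^2 = 3.7^2 = 13.69
  Numerator = rho * g^2 * Hs^2 * Tp = 1025 * 96.2361 * 13.69 * 6.6 = 8912699.49
  Denominator = 64 * pi = 201.0619
  P = 8912699.49 / 201.0619 = 44328.13 W/m

44328.13


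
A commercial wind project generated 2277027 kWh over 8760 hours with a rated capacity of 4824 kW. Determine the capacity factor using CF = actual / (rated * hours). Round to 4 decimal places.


Capacity factor = actual output / maximum possible output
Maximum possible = rated * hours = 4824 * 8760 = 42258240 kWh
CF = 2277027 / 42258240
CF = 0.0539

0.0539


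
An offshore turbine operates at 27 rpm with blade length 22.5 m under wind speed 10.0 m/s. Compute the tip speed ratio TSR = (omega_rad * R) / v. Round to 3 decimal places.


Convert rotational speed to rad/s:
  omega = 27 * 2 * pi / 60 = 2.8274 rad/s
Compute tip speed:
  v_tip = omega * R = 2.8274 * 22.5 = 63.617 m/s
Tip speed ratio:
  TSR = v_tip / v_wind = 63.617 / 10.0 = 6.362

6.362


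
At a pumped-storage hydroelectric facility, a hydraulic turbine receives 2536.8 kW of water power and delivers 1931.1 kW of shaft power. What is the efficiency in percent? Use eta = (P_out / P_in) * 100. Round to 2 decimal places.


Turbine efficiency = (output power / input power) * 100
eta = (1931.1 / 2536.8) * 100
eta = 76.12%

76.12


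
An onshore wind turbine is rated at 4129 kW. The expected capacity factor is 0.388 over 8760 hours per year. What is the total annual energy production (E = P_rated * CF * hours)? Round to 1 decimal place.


Annual energy = rated_kW * capacity_factor * hours_per_year
Given: P_rated = 4129 kW, CF = 0.388, hours = 8760
E = 4129 * 0.388 * 8760
E = 14033975.5 kWh

14033975.5


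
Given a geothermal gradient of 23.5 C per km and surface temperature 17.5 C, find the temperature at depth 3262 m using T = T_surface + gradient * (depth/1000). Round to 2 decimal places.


Convert depth to km: 3262 / 1000 = 3.262 km
Temperature increase = gradient * depth_km = 23.5 * 3.262 = 76.66 C
Temperature at depth = T_surface + delta_T = 17.5 + 76.66
T = 94.16 C

94.16


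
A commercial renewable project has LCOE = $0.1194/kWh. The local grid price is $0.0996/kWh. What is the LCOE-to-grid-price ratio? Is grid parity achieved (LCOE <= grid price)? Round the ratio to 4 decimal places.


Compare LCOE to grid price:
  LCOE = $0.1194/kWh, Grid price = $0.0996/kWh
  Ratio = LCOE / grid_price = 0.1194 / 0.0996 = 1.1988
  Grid parity achieved (ratio <= 1)? no

1.1988


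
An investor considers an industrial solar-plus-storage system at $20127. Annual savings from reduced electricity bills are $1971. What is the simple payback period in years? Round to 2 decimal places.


Simple payback period = initial cost / annual savings
Payback = 20127 / 1971
Payback = 10.21 years

10.21


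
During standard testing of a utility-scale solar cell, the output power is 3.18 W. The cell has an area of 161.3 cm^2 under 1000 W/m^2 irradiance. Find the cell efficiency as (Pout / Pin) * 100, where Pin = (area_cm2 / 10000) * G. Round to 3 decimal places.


First compute the input power:
  Pin = area_cm2 / 10000 * G = 161.3 / 10000 * 1000 = 16.13 W
Then compute efficiency:
  Efficiency = (Pout / Pin) * 100 = (3.18 / 16.13) * 100
  Efficiency = 19.715%

19.715


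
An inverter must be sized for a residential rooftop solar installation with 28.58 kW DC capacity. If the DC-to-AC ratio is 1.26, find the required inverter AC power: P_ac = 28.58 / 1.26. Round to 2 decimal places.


The inverter AC capacity is determined by the DC/AC ratio.
Given: P_dc = 28.58 kW, DC/AC ratio = 1.26
P_ac = P_dc / ratio = 28.58 / 1.26
P_ac = 22.68 kW

22.68


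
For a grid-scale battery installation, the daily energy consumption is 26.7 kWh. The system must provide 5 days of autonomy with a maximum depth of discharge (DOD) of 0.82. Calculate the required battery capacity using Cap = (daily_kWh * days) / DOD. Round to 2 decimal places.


Total energy needed = daily * days = 26.7 * 5 = 133.5 kWh
Account for depth of discharge:
  Cap = total_energy / DOD = 133.5 / 0.82
  Cap = 162.80 kWh

162.80


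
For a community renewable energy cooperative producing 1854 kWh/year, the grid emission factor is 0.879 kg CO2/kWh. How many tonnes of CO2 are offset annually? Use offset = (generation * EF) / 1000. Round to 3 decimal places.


CO2 offset in kg = generation * emission_factor
CO2 offset = 1854 * 0.879 = 1629.67 kg
Convert to tonnes:
  CO2 offset = 1629.67 / 1000 = 1.630 tonnes

1.630


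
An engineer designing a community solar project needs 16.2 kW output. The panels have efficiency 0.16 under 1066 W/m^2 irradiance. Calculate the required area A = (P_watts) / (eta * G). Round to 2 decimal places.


Convert target power to watts: P = 16.2 * 1000 = 16200.0 W
Compute denominator: eta * G = 0.16 * 1066 = 170.56
Required area A = P / (eta * G) = 16200.0 / 170.56
A = 94.98 m^2

94.98


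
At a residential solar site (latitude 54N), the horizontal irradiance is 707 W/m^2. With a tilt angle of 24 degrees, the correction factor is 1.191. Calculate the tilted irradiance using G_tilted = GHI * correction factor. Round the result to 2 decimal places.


Identify the given values:
  GHI = 707 W/m^2, tilt correction factor = 1.191
Apply the formula G_tilted = GHI * factor:
  G_tilted = 707 * 1.191
  G_tilted = 842.04 W/m^2

842.04


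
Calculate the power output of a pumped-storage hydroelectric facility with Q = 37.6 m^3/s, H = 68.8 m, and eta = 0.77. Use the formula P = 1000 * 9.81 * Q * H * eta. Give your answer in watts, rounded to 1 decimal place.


Apply the hydropower formula P = rho * g * Q * H * eta
rho * g = 1000 * 9.81 = 9810.0
P = 9810.0 * 37.6 * 68.8 * 0.77
P = 19540515.5 W

19540515.5


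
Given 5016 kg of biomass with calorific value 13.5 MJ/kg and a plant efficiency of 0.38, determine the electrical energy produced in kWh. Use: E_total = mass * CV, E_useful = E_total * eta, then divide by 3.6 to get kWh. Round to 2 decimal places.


Total energy = mass * CV = 5016 * 13.5 = 67716.0 MJ
Useful energy = total * eta = 67716.0 * 0.38 = 25732.08 MJ
Convert to kWh: 25732.08 / 3.6
Useful energy = 7147.80 kWh

7147.80


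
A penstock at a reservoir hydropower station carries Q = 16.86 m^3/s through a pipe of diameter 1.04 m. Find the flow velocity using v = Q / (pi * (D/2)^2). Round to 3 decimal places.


Compute pipe cross-sectional area:
  A = pi * (D/2)^2 = pi * (1.04/2)^2 = 0.8495 m^2
Calculate velocity:
  v = Q / A = 16.86 / 0.8495
  v = 19.847 m/s

19.847


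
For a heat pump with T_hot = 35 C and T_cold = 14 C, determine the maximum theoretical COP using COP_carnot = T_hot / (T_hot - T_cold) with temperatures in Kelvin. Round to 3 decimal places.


Convert to Kelvin:
  T_hot = 35 + 273.15 = 308.15 K
  T_cold = 14 + 273.15 = 287.15 K
Apply Carnot COP formula:
  COP = T_hot_K / (T_hot_K - T_cold_K) = 308.15 / 21.0
  COP = 14.674

14.674


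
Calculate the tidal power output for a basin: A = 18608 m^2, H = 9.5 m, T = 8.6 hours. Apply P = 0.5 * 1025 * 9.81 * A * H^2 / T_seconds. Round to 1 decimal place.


Convert period to seconds: T = 8.6 * 3600 = 30960.0 s
H^2 = 9.5^2 = 90.25
P = 0.5 * rho * g * A * H^2 / T
P = 0.5 * 1025 * 9.81 * 18608 * 90.25 / 30960.0
P = 272714.9 W

272714.9


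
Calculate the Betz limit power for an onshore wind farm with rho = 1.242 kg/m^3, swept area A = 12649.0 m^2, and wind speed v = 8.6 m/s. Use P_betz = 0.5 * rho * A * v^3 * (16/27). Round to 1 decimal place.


The Betz coefficient Cp_max = 16/27 = 0.5926
v^3 = 8.6^3 = 636.056
P_betz = 0.5 * rho * A * v^3 * Cp_max
P_betz = 0.5 * 1.242 * 12649.0 * 636.056 * 0.5926
P_betz = 2960733.8 W

2960733.8


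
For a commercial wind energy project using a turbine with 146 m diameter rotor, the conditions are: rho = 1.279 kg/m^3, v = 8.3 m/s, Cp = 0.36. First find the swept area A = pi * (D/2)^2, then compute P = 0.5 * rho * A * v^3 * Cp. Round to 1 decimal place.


Step 1 -- Compute swept area:
  A = pi * (D/2)^2 = pi * (146/2)^2 = 16741.55 m^2
Step 2 -- Apply wind power equation:
  P = 0.5 * rho * A * v^3 * Cp
  v^3 = 8.3^3 = 571.787
  P = 0.5 * 1.279 * 16741.55 * 571.787 * 0.36
  P = 2203803.8 W

2203803.8


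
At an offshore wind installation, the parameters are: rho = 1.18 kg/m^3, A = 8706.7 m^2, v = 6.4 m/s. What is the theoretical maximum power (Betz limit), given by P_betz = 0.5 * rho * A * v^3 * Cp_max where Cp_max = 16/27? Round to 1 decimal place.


The Betz coefficient Cp_max = 16/27 = 0.5926
v^3 = 6.4^3 = 262.144
P_betz = 0.5 * rho * A * v^3 * Cp_max
P_betz = 0.5 * 1.18 * 8706.7 * 262.144 * 0.5926
P_betz = 797997.9 W

797997.9


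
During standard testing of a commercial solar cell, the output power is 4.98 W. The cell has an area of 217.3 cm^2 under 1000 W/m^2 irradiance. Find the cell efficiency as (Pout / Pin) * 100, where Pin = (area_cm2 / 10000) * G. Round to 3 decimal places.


First compute the input power:
  Pin = area_cm2 / 10000 * G = 217.3 / 10000 * 1000 = 21.73 W
Then compute efficiency:
  Efficiency = (Pout / Pin) * 100 = (4.98 / 21.73) * 100
  Efficiency = 22.918%

22.918


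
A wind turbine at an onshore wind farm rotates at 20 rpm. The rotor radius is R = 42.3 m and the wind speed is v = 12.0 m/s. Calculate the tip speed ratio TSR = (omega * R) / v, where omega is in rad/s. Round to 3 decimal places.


Convert rotational speed to rad/s:
  omega = 20 * 2 * pi / 60 = 2.0944 rad/s
Compute tip speed:
  v_tip = omega * R = 2.0944 * 42.3 = 88.593 m/s
Tip speed ratio:
  TSR = v_tip / v_wind = 88.593 / 12.0 = 7.383

7.383


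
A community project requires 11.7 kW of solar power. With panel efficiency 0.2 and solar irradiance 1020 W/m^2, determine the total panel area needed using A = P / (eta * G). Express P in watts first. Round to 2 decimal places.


Convert target power to watts: P = 11.7 * 1000 = 11700.0 W
Compute denominator: eta * G = 0.2 * 1020 = 204.0
Required area A = P / (eta * G) = 11700.0 / 204.0
A = 57.35 m^2

57.35


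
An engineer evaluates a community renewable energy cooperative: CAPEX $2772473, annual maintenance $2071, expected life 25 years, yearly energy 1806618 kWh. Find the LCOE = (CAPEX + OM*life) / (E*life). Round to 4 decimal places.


Total cost = CAPEX + OM * lifetime = 2772473 + 2071 * 25 = 2772473 + 51775 = 2824248
Total generation = annual * lifetime = 1806618 * 25 = 45165450 kWh
LCOE = 2824248 / 45165450
LCOE = 0.0625 $/kWh

0.0625


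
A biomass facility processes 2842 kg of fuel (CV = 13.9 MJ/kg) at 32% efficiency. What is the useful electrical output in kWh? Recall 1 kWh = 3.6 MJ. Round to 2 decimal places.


Total energy = mass * CV = 2842 * 13.9 = 39503.8 MJ
Useful energy = total * eta = 39503.8 * 0.32 = 12641.22 MJ
Convert to kWh: 12641.22 / 3.6
Useful energy = 3511.45 kWh

3511.45


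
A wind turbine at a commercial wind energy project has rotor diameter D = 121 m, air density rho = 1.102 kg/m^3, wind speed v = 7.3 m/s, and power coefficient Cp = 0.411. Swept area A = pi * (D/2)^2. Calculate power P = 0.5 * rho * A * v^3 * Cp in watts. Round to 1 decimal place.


Step 1 -- Compute swept area:
  A = pi * (D/2)^2 = pi * (121/2)^2 = 11499.01 m^2
Step 2 -- Apply wind power equation:
  P = 0.5 * rho * A * v^3 * Cp
  v^3 = 7.3^3 = 389.017
  P = 0.5 * 1.102 * 11499.01 * 389.017 * 0.411
  P = 1013030.7 W

1013030.7


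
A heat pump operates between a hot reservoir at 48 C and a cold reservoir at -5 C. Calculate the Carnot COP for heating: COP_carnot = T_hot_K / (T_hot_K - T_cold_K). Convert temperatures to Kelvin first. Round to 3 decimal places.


Convert to Kelvin:
  T_hot = 48 + 273.15 = 321.15 K
  T_cold = -5 + 273.15 = 268.15 K
Apply Carnot COP formula:
  COP = T_hot_K / (T_hot_K - T_cold_K) = 321.15 / 53.0
  COP = 6.059

6.059


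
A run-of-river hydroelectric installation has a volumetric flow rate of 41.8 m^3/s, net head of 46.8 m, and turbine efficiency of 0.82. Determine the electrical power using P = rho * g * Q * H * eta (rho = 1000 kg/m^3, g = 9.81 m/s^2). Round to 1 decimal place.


Apply the hydropower formula P = rho * g * Q * H * eta
rho * g = 1000 * 9.81 = 9810.0
P = 9810.0 * 41.8 * 46.8 * 0.82
P = 15736385.8 W

15736385.8


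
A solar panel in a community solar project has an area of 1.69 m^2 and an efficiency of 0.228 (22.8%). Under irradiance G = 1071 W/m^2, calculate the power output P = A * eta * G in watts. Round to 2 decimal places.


Use the solar power formula P = A * eta * G.
Given: A = 1.69 m^2, eta = 0.228, G = 1071 W/m^2
P = 1.69 * 0.228 * 1071
P = 412.68 W

412.68


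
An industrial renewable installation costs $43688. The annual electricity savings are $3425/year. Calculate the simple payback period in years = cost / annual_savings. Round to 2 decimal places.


Simple payback period = initial cost / annual savings
Payback = 43688 / 3425
Payback = 12.76 years

12.76


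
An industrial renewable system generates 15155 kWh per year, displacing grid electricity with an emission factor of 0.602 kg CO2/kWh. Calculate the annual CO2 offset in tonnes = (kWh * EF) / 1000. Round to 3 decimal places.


CO2 offset in kg = generation * emission_factor
CO2 offset = 15155 * 0.602 = 9123.31 kg
Convert to tonnes:
  CO2 offset = 9123.31 / 1000 = 9.123 tonnes

9.123


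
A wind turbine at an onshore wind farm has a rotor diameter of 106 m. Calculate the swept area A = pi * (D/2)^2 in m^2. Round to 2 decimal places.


Compute the rotor radius:
  r = D / 2 = 106 / 2 = 53.0 m
Calculate swept area:
  A = pi * r^2 = pi * 53.0^2
  A = 8824.73 m^2

8824.73


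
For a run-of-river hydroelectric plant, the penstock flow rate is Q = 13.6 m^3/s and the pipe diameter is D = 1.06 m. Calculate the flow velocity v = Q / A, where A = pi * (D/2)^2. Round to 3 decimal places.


Compute pipe cross-sectional area:
  A = pi * (D/2)^2 = pi * (1.06/2)^2 = 0.8825 m^2
Calculate velocity:
  v = Q / A = 13.6 / 0.8825
  v = 15.411 m/s

15.411


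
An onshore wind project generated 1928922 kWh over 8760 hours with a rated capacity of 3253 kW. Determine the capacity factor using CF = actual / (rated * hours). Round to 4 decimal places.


Capacity factor = actual output / maximum possible output
Maximum possible = rated * hours = 3253 * 8760 = 28496280 kWh
CF = 1928922 / 28496280
CF = 0.0677

0.0677


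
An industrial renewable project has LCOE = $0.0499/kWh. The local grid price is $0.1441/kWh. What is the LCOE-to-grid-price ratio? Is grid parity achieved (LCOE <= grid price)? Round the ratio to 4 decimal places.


Compare LCOE to grid price:
  LCOE = $0.0499/kWh, Grid price = $0.1441/kWh
  Ratio = LCOE / grid_price = 0.0499 / 0.1441 = 0.3463
  Grid parity achieved (ratio <= 1)? yes

0.3463


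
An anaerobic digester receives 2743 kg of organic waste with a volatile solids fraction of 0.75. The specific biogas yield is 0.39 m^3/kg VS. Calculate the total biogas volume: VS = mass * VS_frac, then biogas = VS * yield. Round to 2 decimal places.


Compute volatile solids:
  VS = mass * VS_fraction = 2743 * 0.75 = 2057.25 kg
Calculate biogas volume:
  Biogas = VS * specific_yield = 2057.25 * 0.39
  Biogas = 802.33 m^3

802.33


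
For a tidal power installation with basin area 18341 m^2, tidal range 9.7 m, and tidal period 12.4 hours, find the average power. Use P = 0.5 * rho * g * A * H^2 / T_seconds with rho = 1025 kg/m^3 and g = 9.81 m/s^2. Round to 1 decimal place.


Convert period to seconds: T = 12.4 * 3600 = 44640.0 s
H^2 = 9.7^2 = 94.09
P = 0.5 * rho * g * A * H^2 / T
P = 0.5 * 1025 * 9.81 * 18341 * 94.09 / 44640.0
P = 194359.2 W

194359.2


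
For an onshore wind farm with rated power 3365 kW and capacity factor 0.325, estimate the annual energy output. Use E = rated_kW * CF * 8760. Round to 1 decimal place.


Annual energy = rated_kW * capacity_factor * hours_per_year
Given: P_rated = 3365 kW, CF = 0.325, hours = 8760
E = 3365 * 0.325 * 8760
E = 9580155.0 kWh

9580155.0


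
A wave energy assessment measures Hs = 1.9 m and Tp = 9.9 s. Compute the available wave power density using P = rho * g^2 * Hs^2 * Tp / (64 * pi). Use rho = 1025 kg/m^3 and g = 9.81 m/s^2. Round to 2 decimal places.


Apply wave power formula:
  g^2 = 9.81^2 = 96.2361
  Hs^2 = 1.9^2 = 3.61
  Numerator = rho * g^2 * Hs^2 * Tp = 1025 * 96.2361 * 3.61 * 9.9 = 3525366.53
  Denominator = 64 * pi = 201.0619
  P = 3525366.53 / 201.0619 = 17533.73 W/m

17533.73


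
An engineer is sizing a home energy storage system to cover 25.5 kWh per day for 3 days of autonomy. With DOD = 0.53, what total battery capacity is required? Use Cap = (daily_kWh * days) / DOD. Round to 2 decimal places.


Total energy needed = daily * days = 25.5 * 3 = 76.5 kWh
Account for depth of discharge:
  Cap = total_energy / DOD = 76.5 / 0.53
  Cap = 144.34 kWh

144.34


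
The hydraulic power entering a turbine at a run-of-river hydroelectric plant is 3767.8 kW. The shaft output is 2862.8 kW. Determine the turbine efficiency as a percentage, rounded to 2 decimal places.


Turbine efficiency = (output power / input power) * 100
eta = (2862.8 / 3767.8) * 100
eta = 75.98%

75.98


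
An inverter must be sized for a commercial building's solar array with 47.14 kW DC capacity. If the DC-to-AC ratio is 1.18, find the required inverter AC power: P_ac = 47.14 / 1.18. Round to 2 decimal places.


The inverter AC capacity is determined by the DC/AC ratio.
Given: P_dc = 47.14 kW, DC/AC ratio = 1.18
P_ac = P_dc / ratio = 47.14 / 1.18
P_ac = 39.95 kW

39.95


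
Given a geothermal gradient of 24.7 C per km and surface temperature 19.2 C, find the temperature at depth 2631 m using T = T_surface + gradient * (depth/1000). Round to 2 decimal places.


Convert depth to km: 2631 / 1000 = 2.631 km
Temperature increase = gradient * depth_km = 24.7 * 2.631 = 64.99 C
Temperature at depth = T_surface + delta_T = 19.2 + 64.99
T = 84.19 C

84.19


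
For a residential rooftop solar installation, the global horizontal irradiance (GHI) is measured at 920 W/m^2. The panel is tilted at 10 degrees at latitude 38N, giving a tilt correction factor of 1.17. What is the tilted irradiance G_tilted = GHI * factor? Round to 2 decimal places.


Identify the given values:
  GHI = 920 W/m^2, tilt correction factor = 1.17
Apply the formula G_tilted = GHI * factor:
  G_tilted = 920 * 1.17
  G_tilted = 1076.40 W/m^2

1076.40


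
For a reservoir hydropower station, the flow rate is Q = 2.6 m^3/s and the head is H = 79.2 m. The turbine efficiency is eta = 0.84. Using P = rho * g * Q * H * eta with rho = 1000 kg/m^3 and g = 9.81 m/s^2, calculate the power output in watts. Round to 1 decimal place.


Apply the hydropower formula P = rho * g * Q * H * eta
rho * g = 1000 * 9.81 = 9810.0
P = 9810.0 * 2.6 * 79.2 * 0.84
P = 1696863.2 W

1696863.2


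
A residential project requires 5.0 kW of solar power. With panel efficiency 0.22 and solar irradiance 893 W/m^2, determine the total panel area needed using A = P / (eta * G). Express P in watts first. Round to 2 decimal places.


Convert target power to watts: P = 5.0 * 1000 = 5000.0 W
Compute denominator: eta * G = 0.22 * 893 = 196.46
Required area A = P / (eta * G) = 5000.0 / 196.46
A = 25.45 m^2

25.45


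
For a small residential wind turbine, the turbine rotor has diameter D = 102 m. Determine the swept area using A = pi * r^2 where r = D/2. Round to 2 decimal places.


Compute the rotor radius:
  r = D / 2 = 102 / 2 = 51.0 m
Calculate swept area:
  A = pi * r^2 = pi * 51.0^2
  A = 8171.28 m^2

8171.28


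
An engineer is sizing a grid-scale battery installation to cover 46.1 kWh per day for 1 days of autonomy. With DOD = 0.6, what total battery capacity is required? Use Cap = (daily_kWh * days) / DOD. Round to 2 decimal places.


Total energy needed = daily * days = 46.1 * 1 = 46.1 kWh
Account for depth of discharge:
  Cap = total_energy / DOD = 46.1 / 0.6
  Cap = 76.83 kWh

76.83


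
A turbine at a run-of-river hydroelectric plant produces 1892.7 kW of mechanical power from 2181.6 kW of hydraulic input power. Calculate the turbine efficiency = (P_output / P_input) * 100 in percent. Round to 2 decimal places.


Turbine efficiency = (output power / input power) * 100
eta = (1892.7 / 2181.6) * 100
eta = 86.76%

86.76


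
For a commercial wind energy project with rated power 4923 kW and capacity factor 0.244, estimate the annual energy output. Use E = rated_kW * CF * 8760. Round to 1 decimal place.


Annual energy = rated_kW * capacity_factor * hours_per_year
Given: P_rated = 4923 kW, CF = 0.244, hours = 8760
E = 4923 * 0.244 * 8760
E = 10522617.1 kWh

10522617.1


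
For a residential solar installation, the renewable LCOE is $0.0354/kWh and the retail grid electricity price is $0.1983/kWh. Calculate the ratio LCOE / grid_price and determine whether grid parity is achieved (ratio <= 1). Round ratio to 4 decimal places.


Compare LCOE to grid price:
  LCOE = $0.0354/kWh, Grid price = $0.1983/kWh
  Ratio = LCOE / grid_price = 0.0354 / 0.1983 = 0.1785
  Grid parity achieved (ratio <= 1)? yes

0.1785


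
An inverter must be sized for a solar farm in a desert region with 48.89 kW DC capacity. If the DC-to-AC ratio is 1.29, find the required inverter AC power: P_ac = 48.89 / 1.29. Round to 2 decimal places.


The inverter AC capacity is determined by the DC/AC ratio.
Given: P_dc = 48.89 kW, DC/AC ratio = 1.29
P_ac = P_dc / ratio = 48.89 / 1.29
P_ac = 37.90 kW

37.90


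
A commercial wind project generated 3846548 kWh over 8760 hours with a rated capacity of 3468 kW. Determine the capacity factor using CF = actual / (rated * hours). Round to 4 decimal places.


Capacity factor = actual output / maximum possible output
Maximum possible = rated * hours = 3468 * 8760 = 30379680 kWh
CF = 3846548 / 30379680
CF = 0.1266

0.1266


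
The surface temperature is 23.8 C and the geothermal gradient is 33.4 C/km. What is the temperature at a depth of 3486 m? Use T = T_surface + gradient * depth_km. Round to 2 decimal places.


Convert depth to km: 3486 / 1000 = 3.486 km
Temperature increase = gradient * depth_km = 33.4 * 3.486 = 116.43 C
Temperature at depth = T_surface + delta_T = 23.8 + 116.43
T = 140.23 C

140.23


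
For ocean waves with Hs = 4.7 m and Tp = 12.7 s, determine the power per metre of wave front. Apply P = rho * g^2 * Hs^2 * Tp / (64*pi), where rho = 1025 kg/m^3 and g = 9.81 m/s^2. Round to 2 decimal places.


Apply wave power formula:
  g^2 = 9.81^2 = 96.2361
  Hs^2 = 4.7^2 = 22.09
  Numerator = rho * g^2 * Hs^2 * Tp = 1025 * 96.2361 * 22.09 * 12.7 = 27673323.31
  Denominator = 64 * pi = 201.0619
  P = 27673323.31 / 201.0619 = 137635.82 W/m

137635.82


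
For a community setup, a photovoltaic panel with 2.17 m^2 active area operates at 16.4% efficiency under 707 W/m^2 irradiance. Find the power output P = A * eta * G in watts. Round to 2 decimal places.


Use the solar power formula P = A * eta * G.
Given: A = 2.17 m^2, eta = 0.164, G = 707 W/m^2
P = 2.17 * 0.164 * 707
P = 251.61 W

251.61


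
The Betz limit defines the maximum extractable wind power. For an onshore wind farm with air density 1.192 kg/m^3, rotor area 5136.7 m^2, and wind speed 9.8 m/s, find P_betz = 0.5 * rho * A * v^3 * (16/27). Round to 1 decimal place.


The Betz coefficient Cp_max = 16/27 = 0.5926
v^3 = 9.8^3 = 941.192
P_betz = 0.5 * rho * A * v^3 * Cp_max
P_betz = 0.5 * 1.192 * 5136.7 * 941.192 * 0.5926
P_betz = 1707516.5 W

1707516.5


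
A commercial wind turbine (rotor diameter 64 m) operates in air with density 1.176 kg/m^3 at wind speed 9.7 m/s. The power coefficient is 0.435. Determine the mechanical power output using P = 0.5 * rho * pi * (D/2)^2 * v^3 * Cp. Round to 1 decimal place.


Step 1 -- Compute swept area:
  A = pi * (D/2)^2 = pi * (64/2)^2 = 3216.99 m^2
Step 2 -- Apply wind power equation:
  P = 0.5 * rho * A * v^3 * Cp
  v^3 = 9.7^3 = 912.673
  P = 0.5 * 1.176 * 3216.99 * 912.673 * 0.435
  P = 750985.6 W

750985.6


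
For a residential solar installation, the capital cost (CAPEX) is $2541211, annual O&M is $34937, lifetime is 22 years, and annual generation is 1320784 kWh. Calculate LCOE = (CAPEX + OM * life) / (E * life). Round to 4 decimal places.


Total cost = CAPEX + OM * lifetime = 2541211 + 34937 * 22 = 2541211 + 768614 = 3309825
Total generation = annual * lifetime = 1320784 * 22 = 29057248 kWh
LCOE = 3309825 / 29057248
LCOE = 0.1139 $/kWh

0.1139


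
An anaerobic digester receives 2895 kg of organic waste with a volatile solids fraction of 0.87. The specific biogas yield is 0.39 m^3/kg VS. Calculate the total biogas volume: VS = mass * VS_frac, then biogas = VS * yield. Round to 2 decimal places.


Compute volatile solids:
  VS = mass * VS_fraction = 2895 * 0.87 = 2518.65 kg
Calculate biogas volume:
  Biogas = VS * specific_yield = 2518.65 * 0.39
  Biogas = 982.27 m^3

982.27


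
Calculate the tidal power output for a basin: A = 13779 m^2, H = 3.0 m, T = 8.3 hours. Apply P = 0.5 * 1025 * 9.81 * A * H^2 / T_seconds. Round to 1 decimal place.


Convert period to seconds: T = 8.3 * 3600 = 29880.0 s
H^2 = 3.0^2 = 9.0
P = 0.5 * rho * g * A * H^2 / T
P = 0.5 * 1025 * 9.81 * 13779 * 9.0 / 29880.0
P = 20866.2 W

20866.2


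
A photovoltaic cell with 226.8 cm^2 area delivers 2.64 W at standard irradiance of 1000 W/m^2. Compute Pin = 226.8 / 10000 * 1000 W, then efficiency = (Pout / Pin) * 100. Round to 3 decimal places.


First compute the input power:
  Pin = area_cm2 / 10000 * G = 226.8 / 10000 * 1000 = 22.68 W
Then compute efficiency:
  Efficiency = (Pout / Pin) * 100 = (2.64 / 22.68) * 100
  Efficiency = 11.640%

11.640


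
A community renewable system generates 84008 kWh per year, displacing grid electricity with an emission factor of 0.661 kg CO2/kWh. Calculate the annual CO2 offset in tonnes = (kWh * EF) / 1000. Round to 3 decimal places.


CO2 offset in kg = generation * emission_factor
CO2 offset = 84008 * 0.661 = 55529.29 kg
Convert to tonnes:
  CO2 offset = 55529.29 / 1000 = 55.529 tonnes

55.529
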